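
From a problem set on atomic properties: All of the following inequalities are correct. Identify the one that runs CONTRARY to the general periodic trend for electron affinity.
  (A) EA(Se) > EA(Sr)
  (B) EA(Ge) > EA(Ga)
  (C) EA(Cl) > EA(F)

The general trend: electron affinity increases across a period and decreases down a group.
(A) Se (period 4, group 16) vs Sr (period 5, group 2): the stated order agrees with the simple trend.
(B) Ge (period 4, group 14) vs Ga (period 4, group 13): the stated order agrees with the simple trend.
(C) Cl (period 3, group 17) vs F (period 2, group 17): the stated order contradicts the simple trend.
The exception is (C): F's small 2p subshell makes the incoming electron feel strong e⁻–e⁻ repulsion, so Cl actually releases more energy on gaining an electron.

(C)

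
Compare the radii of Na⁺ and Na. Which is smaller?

Na⁺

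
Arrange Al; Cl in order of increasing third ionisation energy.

Al, Cl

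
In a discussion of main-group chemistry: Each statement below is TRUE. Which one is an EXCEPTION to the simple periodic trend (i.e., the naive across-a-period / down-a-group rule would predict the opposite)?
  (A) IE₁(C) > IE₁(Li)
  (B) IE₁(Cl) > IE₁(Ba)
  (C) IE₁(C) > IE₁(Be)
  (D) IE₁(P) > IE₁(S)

The general trend: first ionisation energy increases across a period and decreases down a group.
(A) C (period 2, group 14) vs Li (period 2, group 1): the stated order agrees with the simple trend.
(B) Cl (period 3, group 17) vs Ba (period 6, group 2): the stated order agrees with the simple trend.
(C) C (period 2, group 14) vs Be (period 2, group 2): the stated order agrees with the simple trend.
(D) P (period 3, group 15) vs S (period 3, group 16): the stated order contradicts the simple trend.
The exception is (D): S (3p⁴) ionizes more easily than half-filled P (3p³) because the paired 3p electron in S is pushed out by e⁻–e⁻ repulsion.

(D)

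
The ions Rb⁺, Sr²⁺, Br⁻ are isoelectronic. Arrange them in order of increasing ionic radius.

All of these have 36 electrons, so size is governed by nuclear charge alone: the more protons, the stronger the pull on the same electron cloud, and the smaller the ion.
Nuclear charges: Sr²⁺ (Z=38), Rb⁺ (Z=37), Br⁻ (Z=35).
Smallest to largest: Sr²⁺ < Rb⁺ < Br⁻.

Sr²⁺ < Rb⁺ < Br⁻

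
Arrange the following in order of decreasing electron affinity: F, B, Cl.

Cl > F > B

B is in period 2, group 13; F is in period 2, group 17; Cl is in period 3, group 17.
Adding an electron releases more energy for atoms nearer the top right (short of the noble gases).
Neither a single period nor a single group — weigh both effects.
F > B: F lies to the right of B in period 2, so the across-period effect alone puts F higher.
Cl > F: this pair runs against the simple trend — see the exception note.
Note the exception: Cl has a higher electron affinity than F, contrary to the simple trend — F's small 2p subshell makes the incoming electron feel strong e⁻–e⁻ repulsion, so Cl actually releases more energy on gaining an electron.
Tabulated electron affinity (kJ/mol): B 27, F 328, Cl 349.
So from highest to lowest: Cl > F > B.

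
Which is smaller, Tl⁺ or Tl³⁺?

Tl³⁺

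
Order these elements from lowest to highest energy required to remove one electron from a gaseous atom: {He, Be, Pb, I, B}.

First ionization energy rises across a period (greater Z_eff holds electrons more tightly) and falls down a group (valence electrons are farther from the nucleus).
These span different periods and groups, so the two trends combine.
B > Pb: period and group pull opposite ways; the down-group shift dominates (801 vs 716 kJ/mol).
Be > B: this pair runs against the simple trend — see the exception note.
I > Be: period and group pull opposite ways; the across-period shift dominates (1008 vs 900 kJ/mol).
He > I: both effects reinforce here, so He is clearly the higher of the two.
Note the exception: Be has a higher first ionization energy than B, contrary to the simple trend — removing B's lone 2p electron is easier than breaking Be's filled 2s².
Tabulated first ionization energy (kJ/mol): He 2372, Be 900, B 801, I 1008, Pb 716.
So from lowest to highest: Pb < B < Be < I < He.

Pb, B, Be, I, He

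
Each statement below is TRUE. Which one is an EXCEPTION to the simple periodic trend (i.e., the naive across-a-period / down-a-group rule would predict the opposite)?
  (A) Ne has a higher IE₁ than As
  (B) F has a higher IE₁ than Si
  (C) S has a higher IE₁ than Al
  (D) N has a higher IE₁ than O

(D)

The general trend: IE₁ increases across a period and decreases down a group.
(A) Ne (period 2, group 18) vs As (period 4, group 15): the stated order agrees with the simple trend.
(B) F (period 2, group 17) vs Si (period 3, group 14): the stated order agrees with the simple trend.
(C) S (period 3, group 16) vs Al (period 3, group 13): the stated order agrees with the simple trend.
(D) N (period 2, group 15) vs O (period 2, group 16): the stated order contradicts the simple trend.
The exception is (D): pairing an electron in O's 2p⁴ costs repulsion energy, so O ionizes more easily than half-filled N (2p³).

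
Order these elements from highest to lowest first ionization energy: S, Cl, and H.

H is in period 1, group 1; S is in period 3, group 16; Cl is in period 3, group 17.
Removing the outermost electron gets harder across a period and easier down a group.
These span different periods and groups, so the two trends combine.
Cl > S: Cl lies to the right of S in period 3, so the across-period effect alone puts Cl higher.
H > Cl: period and group pull opposite ways; the down-group shift dominates (1312 vs 1251 kJ/mol).
For reference (kJ/mol): H 1312, S 1000, Cl 1251.
So from highest to lowest: H > Cl > S.

H, Cl, S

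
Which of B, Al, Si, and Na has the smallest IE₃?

The third ionization energy removes an electron from the +2 ion. For each element: B²⁺ still has 1 valence electron; Al²⁺ still has 1 valence electron; Si²⁺ still has 2 valence electrons; Na²⁺ is already 1 electron into the core.
Core electrons are held far more tightly than valence electrons, so Na tops the IE_3 order.
Valence configurations: B²⁺ [He]2s¹, Al²⁺ [Ne]3s¹, Si²⁺ [Ne]3s².
The numbers (kJ/mol): B 3660, Al 2745, Si 3232, Na 6910.
Overall IE_3 order: Al < Si < B < Na.

Al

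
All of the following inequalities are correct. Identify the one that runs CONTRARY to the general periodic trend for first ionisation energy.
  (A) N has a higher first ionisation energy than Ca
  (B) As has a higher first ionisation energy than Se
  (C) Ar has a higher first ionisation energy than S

(B)

The general trend: first ionisation energy increases across a period and decreases down a group.
(A) N (period 2, group 15) vs Ca (period 4, group 2): the stated order agrees with the simple trend.
(B) As (period 4, group 15) vs Se (period 4, group 16): the stated order contradicts the simple trend.
(C) Ar (period 3, group 18) vs S (period 3, group 16): the stated order agrees with the simple trend.
The exception is (B): Se (4p⁴) ionizes more easily than half-filled As (4p³).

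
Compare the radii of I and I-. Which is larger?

I-

Forming I- adds 1 electron to I. More electron–electron repulsion in the same shell, with unchanged nuclear charge, lets the cloud expand.
An anion is larger than its parent atom: I- > I.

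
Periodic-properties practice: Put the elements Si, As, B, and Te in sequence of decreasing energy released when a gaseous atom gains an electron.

Electron affinity generally becomes more exothermic across a period toward the halogens and less exothermic down a group.
These sit on a diagonal, where the across-period and down-group effects partly cancel.
As > B: the two effects oppose for this pair; the across-period effect wins (78 vs 27 kJ/mol).
Si > As: the two effects oppose for this pair; the down-group effect wins (134 vs 78 kJ/mol).
Te > Si: the two effects oppose for this pair; the across-period effect wins (190 vs 134 kJ/mol).
Approximate values (kJ/mol): B 27, Si 134, As 78, Te 190.
So from highest to lowest: Te > Si > As > B.

Te > Si > As > B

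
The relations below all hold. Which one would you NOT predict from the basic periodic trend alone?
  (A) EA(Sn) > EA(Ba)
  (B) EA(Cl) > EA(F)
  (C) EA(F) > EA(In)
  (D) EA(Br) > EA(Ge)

(B)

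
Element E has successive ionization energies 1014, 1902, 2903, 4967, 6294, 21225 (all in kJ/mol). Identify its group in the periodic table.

Look for the largest jump between consecutive ionization energies: IE6/IE5 ≈ 3.4, far larger than any earlier ratio.
That jump marks the point where a core electron is being removed. So the atom has 5 valence electrons.
A main-group element with 5 valence electrons is in group 15.

Group 15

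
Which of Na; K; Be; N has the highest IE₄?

After 3 electrons have been removed, what remains? Na³⁺ is already 2 electrons into the core; K³⁺ is already 2 electrons into the core; Be³⁺ is already 1 electron into the core; N³⁺ still has 2 valence electrons.
Usually core removal costs more than valence removal, but here the competition is close: a tightly held n=2 valence electron can cost more to remove than an n=3 core electron, so the actual values have to decide it.
Tabulated IE_4 (kJ/mol): Na 9543, K 5877, Be 21007, N 7475.
So the fourth ionization energies run K < N < Na < Be.

Be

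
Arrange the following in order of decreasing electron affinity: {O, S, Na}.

O is in period 2, group 16; Na is in period 3, group 1; S is in period 3, group 16.
Adding an electron releases more energy for atoms nearer the top right (short of the noble gases).
These span different periods and groups, so the two trends combine.
O > Na: both effects reinforce here, so O is clearly the higher of the two.
S > O: this pair runs against the simple trend — see the exception note.
Note the exception: S has a higher electron affinity than O, contrary to the simple trend — the compact 2p subshell of O repels the added electron more than S's larger 3p does.
Tabulated electron affinity (kJ/mol): O 141, Na 53, S 200.
So from highest to lowest: S > O > Na.

S > O > Na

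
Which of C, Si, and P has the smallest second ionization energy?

IE_2 is the cost of taking one more electron from the +1 cation: C⁺ still has 3 valence electrons; Si⁺ still has 3 valence electrons; P⁺ still has 4 valence electrons.
All are still removing valence electrons, so compare the +1 ions as you would atoms: IE_2 generally rises across a period (higher Z_eff) and falls down a group (larger shell), subject to the usual subshell exceptions.
Valence configurations: C⁺ [He]2s²2p¹, Si⁺ [Ne]3s²3p¹, P⁺ [Ne]3s²3p².
Tabulated IE_2 (kJ/mol): C 2353, Si 1577, P 1907.
Putting it together, IE_2: Si < P < C.

Si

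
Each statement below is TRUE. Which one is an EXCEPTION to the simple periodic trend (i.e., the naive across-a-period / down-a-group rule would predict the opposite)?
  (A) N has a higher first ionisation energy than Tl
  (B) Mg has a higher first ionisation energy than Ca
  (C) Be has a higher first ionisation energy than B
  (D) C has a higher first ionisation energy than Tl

(C)

The general trend: first ionisation energy increases across a period and decreases down a group.
(A) N (period 2, group 15) vs Tl (period 6, group 13): the stated order agrees with the simple trend.
(B) Mg (period 3, group 2) vs Ca (period 4, group 2): the stated order agrees with the simple trend.
(C) Be (period 2, group 2) vs B (period 2, group 13): the stated order contradicts the simple trend.
(D) C (period 2, group 14) vs Tl (period 6, group 13): the stated order agrees with the simple trend.
The exception is (C): removing B's lone 2p electron is easier than breaking Be's filled 2s².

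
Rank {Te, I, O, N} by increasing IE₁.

Te < I < O < N

First ionization energy rises across a period (greater Z_eff holds electrons more tightly) and falls down a group (valence electrons are farther from the nucleus).
Neither a single period nor a single group — weigh both effects.
I > Te: both are in period 5; the period trend gives I the larger value.
O > I: the two effects oppose for this pair; the down-group effect wins (1314 vs 1008 kJ/mol).
N > O: this pair runs against the simple trend — see the exception note.
Note the exception: N has a higher first ionization energy than O, contrary to the simple trend — pairing an electron in O's 2p⁴ costs repulsion energy, so O ionizes more easily than half-filled N (2p³).
Approximate values (kJ/mol): N 1402, O 1314, Te 869, I 1008.
So from lowest to highest: Te < I < O < N.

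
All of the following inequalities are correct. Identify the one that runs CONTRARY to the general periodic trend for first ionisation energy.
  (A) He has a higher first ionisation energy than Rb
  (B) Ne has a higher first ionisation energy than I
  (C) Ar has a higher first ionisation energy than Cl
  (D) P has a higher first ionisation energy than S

(D)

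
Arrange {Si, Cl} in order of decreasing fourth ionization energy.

After 3 electrons have been removed, what remains? Si³⁺ still has 1 valence electron; Cl³⁺ still has 4 valence electrons.
All are still removing valence electrons, so compare the +3 ions as you would atoms: IE_4 generally rises across a period (higher Z_eff) and falls down a group (larger shell), subject to the usual subshell exceptions.
Valence configurations: Si³⁺ [Ne]3s¹, Cl³⁺ [Ne]3s²3p².
The numbers (kJ/mol): Si 4356, Cl 5159.
Overall IE_4 order: Si < Cl.

Cl > Si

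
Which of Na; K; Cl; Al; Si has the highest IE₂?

IE_2 is the cost of taking one more electron from the +1 cation: Na⁺ is the bare [Ne] core; K⁺ is the bare [Ar] core; Cl⁺ still has 6 valence electrons; Al⁺ still has 2 valence electrons; Si⁺ still has 3 valence electrons.
Core electrons are held far more tightly than valence electrons, so K and Na top the IE_2 order.
Valence configurations: Cl⁺ [Ne]3s²3p⁴, Al⁺ [Ne]3s², Si⁺ [Ne]3s²3p¹.
Si⁺ loses a lone 3p electron whereas Al⁺ must break into a filled 3s² pair, so IE_2(Al) > IE_2(Si) even though Si has the higher nuclear charge.
Approximate IE_2 values (kJ/mol): Na 4562, K 3052, Cl 2298, Al 1817, Si 1577.
So the second ionization energies run Si < Al < Cl < K < Na.

Na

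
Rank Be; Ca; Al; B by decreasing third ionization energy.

Be > Ca > B > Al

The third ionization energy removes an electron from the +2 ion. For each element: Be²⁺ is the bare [He] core; Ca²⁺ is the bare [Ar] core; Al²⁺ still has 1 valence electron; B²⁺ still has 1 valence electron.
Core electrons are held far more tightly than valence electrons, so Ca and Be top the IE_3 order.
Valence configurations: Al²⁺ [Ne]3s¹, B²⁺ [He]2s¹.
The numbers (kJ/mol): Be 14849, Ca 4912, Al 2745, B 3660.
Hence IE_3: Al < B < Ca < Be.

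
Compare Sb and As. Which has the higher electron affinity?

Sb

EA tends to increase across a period and decrease down a group, though the pattern is less regular than for IE or radius.
All are in group 15; the group trend (electron affinity increases up the group) applies, with the exception below.
Note the exception: Sb has a higher electron affinity than As, contrary to the simple trend — both are half-filled np³, but the pairing/repulsion penalty for the added electron shrinks as the p orbitals become larger and more diffuse down the group, and for Sb that outweighs the weaker nuclear attraction.
For reference (kJ/mol): As 78, Sb 103.
So Sb has the higher electron affinity (Sb > As).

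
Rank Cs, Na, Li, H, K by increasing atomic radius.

H is in period 1, group 1; Li is in period 2, group 1; Na is in period 3, group 1; K is in period 4, group 1; Cs is in period 6, group 1.
Moving right in a period, electrons are added to the same shell under a stronger nuclear pull, so atoms get smaller; moving down, a new shell is opened and atoms get larger.
All are in group 1, so atomic radius increases down the group.
So from smallest to largest: H < Li < Na < K < Cs.

H < Li < Na < K < Cs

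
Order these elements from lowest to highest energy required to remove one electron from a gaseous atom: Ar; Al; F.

Al, Ar, F

Removing the outermost electron gets harder across a period and easier down a group.
These span different periods and groups, so the two trends combine.
Ar > Al: Ar lies to the right of Al in period 3, so the across-period effect alone puts Ar higher.
F > Ar: period and group pull opposite ways; the down-group shift dominates (1681 vs 1521 kJ/mol).
Approximate values (kJ/mol): F 1681, Al 578, Ar 1521.
So from lowest to highest: Al < Ar < F.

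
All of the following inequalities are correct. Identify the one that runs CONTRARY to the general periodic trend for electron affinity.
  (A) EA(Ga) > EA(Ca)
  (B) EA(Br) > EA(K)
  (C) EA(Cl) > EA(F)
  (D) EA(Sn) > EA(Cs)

(C)

The general trend: electron affinity increases across a period and decreases down a group.
(A) Ga (period 4, group 13) vs Ca (period 4, group 2): the stated order agrees with the simple trend.
(B) Br (period 4, group 17) vs K (period 4, group 1): the stated order agrees with the simple trend.
(C) Cl (period 3, group 17) vs F (period 2, group 17): the stated order contradicts the simple trend.
(D) Sn (period 5, group 14) vs Cs (period 6, group 1): the stated order agrees with the simple trend.
The exception is (C): F's small 2p subshell makes the incoming electron feel strong e⁻–e⁻ repulsion, so Cl actually releases more energy on gaining an electron.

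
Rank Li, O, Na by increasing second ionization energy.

O < Na < Li

After 1 electron has been removed, what remains? Li⁺ is the bare [He] core; O⁺ still has 5 valence electrons; Na⁺ is the bare [Ne] core.
Breaking into a closed-shell core is much more expensive than removing a leftover valence electron — Na and Li have the largest IE_2 here.
The numbers (kJ/mol): Li 7298, O 3388, Na 4562.
Overall IE_2 order: O < Na < Li.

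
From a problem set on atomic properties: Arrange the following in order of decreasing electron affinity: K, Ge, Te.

Te, Ge, K

K is in period 4, group 1; Ge is in period 4, group 14; Te is in period 5, group 16.
Atoms with high Z_eff and room in the valence shell (especially the halogens) have the most exothermic electron affinities.
Here both period and group differ, so the two effects have to be weighed against each other.
Ge > K: Ge lies to the right of K in period 4, so the across-period effect alone puts Ge higher.
Te > Ge: period and group pull opposite ways; the across-period shift dominates (190 vs 119 kJ/mol).
Tabulated electron affinity (kJ/mol): K 48, Ge 119, Te 190.
So from highest to lowest: Te > Ge > K.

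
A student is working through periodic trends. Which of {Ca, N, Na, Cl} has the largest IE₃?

Na

Consider each +2 ion: Ca²⁺ is the bare [Ar] core; N²⁺ still has 3 valence electrons; Na²⁺ is already 1 electron into the core; Cl²⁺ still has 5 valence electrons.
Core electrons are held far more tightly than valence electrons, so Ca and Na top the IE_3 order.
Valence configurations: N²⁺ [He]2s²2p¹, Cl²⁺ [Ne]3s²3p³.
The numbers (kJ/mol): Ca 4912, N 4578, Na 6910, Cl 3822.
Hence IE_3: Cl < N < Ca < Na.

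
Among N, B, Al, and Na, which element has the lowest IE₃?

Consider each +2 ion: N²⁺ still has 3 valence electrons; B²⁺ still has 1 valence electron; Al²⁺ still has 1 valence electron; Na²⁺ is already 1 electron into the core.
Pulling an electron out of a noble-gas core costs far more than removing a remaining valence electron, so Na sits at the high end of IE_3.
Valence configurations: N²⁺ [He]2s²2p¹, B²⁺ [He]2s¹, Al²⁺ [Ne]3s¹.
Approximate IE_3 values (kJ/mol): N 4578, B 3660, Al 2745, Na 6910.
Putting it together, IE_3: Al < B < N < Na.

Al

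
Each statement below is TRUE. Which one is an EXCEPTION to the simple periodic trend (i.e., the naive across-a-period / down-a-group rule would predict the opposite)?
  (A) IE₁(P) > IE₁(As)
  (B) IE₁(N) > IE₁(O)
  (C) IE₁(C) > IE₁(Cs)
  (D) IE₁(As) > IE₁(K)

(B)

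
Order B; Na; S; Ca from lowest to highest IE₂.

Ca < S < B < Na

IE_2 is the cost of taking one more electron from the +1 cation: B⁺ still has 2 valence electrons; Na⁺ is the bare [Ne] core; S⁺ still has 5 valence electrons; Ca⁺ still has 1 valence electron.
Core electrons are held far more tightly than valence electrons, so Na tops the IE_2 order.
Valence configurations: B⁺ [He]2s², S⁺ [Ne]3s²3p³, Ca⁺ [Ar]4s¹.
The numbers (kJ/mol): B 2427, Na 4562, S 2252, Ca 1145.
Putting it together, IE_2: Ca < S < B < Na.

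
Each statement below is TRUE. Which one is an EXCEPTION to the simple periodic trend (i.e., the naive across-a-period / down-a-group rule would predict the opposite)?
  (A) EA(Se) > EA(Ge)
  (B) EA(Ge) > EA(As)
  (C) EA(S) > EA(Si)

(B)

The general trend: electron affinity increases across a period and decreases down a group.
(A) Se (period 4, group 16) vs Ge (period 4, group 14): the stated order agrees with the simple trend.
(B) Ge (period 4, group 14) vs As (period 4, group 15): the stated order contradicts the simple trend.
(C) S (period 3, group 16) vs Si (period 3, group 14): the stated order agrees with the simple trend.
The exception is (B): adding an electron to As's half-filled 4p³ is unfavourable, so Ge (4p²) has the more exothermic EA.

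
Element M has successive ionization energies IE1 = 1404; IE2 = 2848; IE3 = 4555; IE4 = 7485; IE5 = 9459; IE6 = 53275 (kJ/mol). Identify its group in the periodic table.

Look for the largest jump between consecutive ionization energies: IE6/IE5 ≈ 5.6, far larger than any earlier ratio.
That jump marks the point where a core electron is being removed. So the atom has 5 valence electrons.
A main-group element with 5 valence electrons is in group 15.

Group 15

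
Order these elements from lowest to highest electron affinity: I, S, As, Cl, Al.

Al is in period 3, group 13; S is in period 3, group 16; Cl is in period 3, group 17; As is in period 4, group 15; I is in period 5, group 17.
Adding an electron releases more energy for atoms nearer the top right (short of the noble gases).
Here both period and group differ, so the two effects have to be weighed against each other.
As > Al: period and group pull opposite ways; the across-period shift dominates (78 vs 42 kJ/mol).
S > As: both effects reinforce here, so S is clearly the higher of the two.
I > S: period and group pull opposite ways; the across-period shift dominates (295 vs 200 kJ/mol).
Cl > I: Cl sits above I in group 17, so the down-group effect alone puts Cl higher.
For reference (kJ/mol): Al 42, S 200, Cl 349, As 78, I 295.
So from lowest to highest: Al < As < S < I < Cl.

Al < As < S < I < Cl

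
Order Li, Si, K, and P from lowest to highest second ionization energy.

Si, P, K, Li

IE_2 is the cost of taking one more electron from the +1 cation: Li⁺ is the bare [He] core; Si⁺ still has 3 valence electrons; K⁺ is the bare [Ar] core; P⁺ still has 4 valence electrons.
Core electrons are held far more tightly than valence electrons, so K and Li top the IE_2 order.
Valence configurations: Si⁺ [Ne]3s²3p¹, P⁺ [Ne]3s²3p².
Approximate IE_2 values (kJ/mol): Li 7298, Si 1577, K 3052, P 1907.
Overall IE_2 order: Si < P < K < Li.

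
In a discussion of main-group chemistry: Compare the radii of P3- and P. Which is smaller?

Forming P3- adds 3 electrons to P. More electron–electron repulsion in the same shell, with unchanged nuclear charge, lets the cloud expand.
An anion is larger than its parent atom: P3- > P.

P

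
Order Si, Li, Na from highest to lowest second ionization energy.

Li > Na > Si

IE_2 is the cost of taking one more electron from the +1 cation: Si⁺ still has 3 valence electrons; Li⁺ is the bare [He] core; Na⁺ is the bare [Ne] core.
Breaking into a closed-shell core is much more expensive than removing a leftover valence electron — Na and Li have the largest IE_2 here.
The numbers (kJ/mol): Si 1577, Li 7298, Na 4562.
Hence IE_2: Si < Na < Li.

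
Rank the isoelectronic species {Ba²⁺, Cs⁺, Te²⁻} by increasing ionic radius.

Ba²⁺ < Cs⁺ < Te²⁻

All of these have 54 electrons, so size is governed by nuclear charge alone: the more protons, the stronger the pull on the same electron cloud, and the smaller the ion.
Nuclear charges: Ba²⁺ (Z=56), Cs⁺ (Z=55), Te²⁻ (Z=52).
Smallest to largest: Ba²⁺ < Cs⁺ < Te²⁻.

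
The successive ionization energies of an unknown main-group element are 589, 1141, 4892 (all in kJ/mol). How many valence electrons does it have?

2

Look for the largest jump between consecutive ionization energies: IE3/IE2 ≈ 4.3, far larger than any earlier ratio.
That jump marks the point where a core electron is being removed. So the atom has 2 valence electrons.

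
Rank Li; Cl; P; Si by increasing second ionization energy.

Si < P < Cl < Li

The second ionization energy removes an electron from the +1 ion. For each element: Li⁺ is the bare [He] core; Cl⁺ still has 6 valence electrons; P⁺ still has 4 valence electrons; Si⁺ still has 3 valence electrons.
Core electrons are held far more tightly than valence electrons, so Li tops the IE_2 order.
Valence configurations: Cl⁺ [Ne]3s²3p⁴, P⁺ [Ne]3s²3p², Si⁺ [Ne]3s²3p¹.
Approximate IE_2 values (kJ/mol): Li 7298, Cl 2298, P 1907, Si 1577.
So the second ionization energies run Si < P < Cl < Li.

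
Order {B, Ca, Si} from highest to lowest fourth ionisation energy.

IE_4 is the cost of taking one more electron from the +3 cation: B³⁺ is the bare [He] core; Ca³⁺ is already 1 electron into the core; Si³⁺ still has 1 valence electron.
Core electrons are held far more tightly than valence electrons, so Ca and B top the IE_4 order.
Approximate IE_4 values (kJ/mol): B 25026, Ca 6491, Si 4356.
So the fourth ionization energies run Si < Ca < B.

B > Ca > Si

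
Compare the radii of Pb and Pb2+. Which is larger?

Pb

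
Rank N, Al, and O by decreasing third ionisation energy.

O > N > Al

Consider each +2 ion: N²⁺ still has 3 valence electrons; Al²⁺ still has 1 valence electron; O²⁺ still has 4 valence electrons.
All are still removing valence electrons, so compare the +2 ions as you would atoms: IE_3 generally rises across a period (higher Z_eff) and falls down a group (larger shell), subject to the usual subshell exceptions.
Valence configurations: N²⁺ [He]2s²2p¹, Al²⁺ [Ne]3s¹, O²⁺ [He]2s²2p².
Approximate IE_3 values (kJ/mol): N 4578, Al 2745, O 5300.
Overall IE_3 order: Al < N < O.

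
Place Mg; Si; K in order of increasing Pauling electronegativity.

K < Mg < Si

Mg is in period 3, group 2; Si is in period 3, group 14; K is in period 4, group 1.
Atoms toward the upper right of the periodic table pull bonding electrons most strongly.
These span different periods and groups, so the two trends combine.
Mg > K: both effects reinforce here, so Mg is clearly the higher of the two.
Si > Mg: both are in period 3; the period trend gives Si the larger value.
Tabulated electronegativity (Pauling): Mg 1.31, Si 1.90, K 0.82.
So from lowest to highest: K < Mg < Si.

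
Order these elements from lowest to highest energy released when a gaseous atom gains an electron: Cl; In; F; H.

EA tends to increase across a period and decrease down a group, though the pattern is less regular than for IE or radius.
Neither a single period nor a single group — weigh both effects.
H > In: the two effects oppose for this pair; the down-group effect wins (73 vs 29 kJ/mol).
F > H: the two effects oppose for this pair; the across-period effect wins (328 vs 73 kJ/mol).
Cl > F: this pair runs against the simple trend — see the exception note.
Note the exception: Cl has a higher electron affinity than F, contrary to the simple trend — F's small 2p subshell makes the incoming electron feel strong e⁻–e⁻ repulsion, so Cl actually releases more energy on gaining an electron.
For reference (kJ/mol): H 73, F 328, Cl 349, In 29.
So from lowest to highest: In < H < F < Cl.

In, H, F, Cl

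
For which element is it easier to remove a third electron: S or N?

S

Consider each +2 ion: S²⁺ still has 4 valence electrons; N²⁺ still has 3 valence electrons.
All are still removing valence electrons, so compare the +2 ions as you would atoms: IE_3 generally rises across a period (higher Z_eff) and falls down a group (larger shell), subject to the usual subshell exceptions.
Valence configurations: S²⁺ [Ne]3s²3p², N²⁺ [He]2s²2p¹.
Approximate IE_3 values (kJ/mol): S 3357, N 4578.
So the third ionization energies run S < N.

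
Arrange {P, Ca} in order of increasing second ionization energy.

Ca, P

After 1 electron has been removed, what remains? P⁺ still has 4 valence electrons; Ca⁺ still has 1 valence electron.
All are still removing valence electrons, so compare the +1 ions as you would atoms: IE_2 generally rises across a period (higher Z_eff) and falls down a group (larger shell), subject to the usual subshell exceptions.
Valence configurations: P⁺ [Ne]3s²3p², Ca⁺ [Ar]4s¹.
Tabulated IE_2 (kJ/mol): P 1907, Ca 1145.
Putting it together, IE_2: Ca < P.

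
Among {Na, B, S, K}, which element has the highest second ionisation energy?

The second ionization energy removes an electron from the +1 ion. For each element: Na⁺ is the bare [Ne] core; B⁺ still has 2 valence electrons; S⁺ still has 5 valence electrons; K⁺ is the bare [Ar] core.
Core electrons are held far more tightly than valence electrons, so K and Na top the IE_2 order.
Valence configurations: B⁺ [He]2s², S⁺ [Ne]3s²3p³.
Approximate IE_2 values (kJ/mol): Na 4562, B 2427, S 2252, K 3052.
Putting it together, IE_2: S < B < K < Na.

Na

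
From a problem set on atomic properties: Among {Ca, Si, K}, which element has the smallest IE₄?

Si

IE_4 is the cost of taking one more electron from the +3 cation: Ca³⁺ is already 1 electron into the core; Si³⁺ still has 1 valence electron; K³⁺ is already 2 electrons into the core.
Pulling an electron out of a noble-gas core costs far more than removing a remaining valence electron, so K and Ca sit at the high end of IE_4.
Approximate IE_4 values (kJ/mol): Ca 6491, Si 4356, K 5877.
Overall IE_4 order: Si < K < Ca.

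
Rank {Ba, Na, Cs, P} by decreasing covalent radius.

Radius decreases left→right (rising Z_eff, same n) and increases top→bottom (higher n).
These span different periods and groups, so the two trends combine.
Na > P: both are in period 3; the period trend gives Na the larger value.
Ba > Na: the two effects oppose for this pair; the down-group effect wins (196 vs 155 pm).
Cs > Ba: Cs lies to the left of Ba in period 6, so the across-period effect alone puts Cs larger.
Tabulated atomic radius (pm): Na 155, P 111, Cs 232, Ba 196.
So from largest to smallest: Cs > Ba > Na > P.

Cs > Ba > Na > P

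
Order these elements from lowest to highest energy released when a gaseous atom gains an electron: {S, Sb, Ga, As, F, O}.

Ga < As < Sb < O < S < F

O is in period 2, group 16; F is in period 2, group 17; S is in period 3, group 16; Ga is in period 4, group 13; As is in period 4, group 15; Sb is in period 5, group 15.
EA tends to increase across a period and decrease down a group, though the pattern is less regular than for IE or radius.
Here both period and group differ, so the two effects have to be weighed against each other.
As > Ga: both are in period 4; the period trend gives As the larger value.
Sb > As: this pair runs against the simple trend — see the exception note.
O > Sb: both effects reinforce here, so O is clearly the higher of the two.
S > O: this pair runs against the simple trend — see the exception note.
F > S: relative to S, both the across-period and down-group shifts push F's electron affinity up.
Note the exception: Sb has a higher electron affinity than As, contrary to the simple trend — both are half-filled np³, but the pairing/repulsion penalty for the added electron shrinks as the p orbitals become larger and more diffuse down the group, and for Sb that outweighs the weaker nuclear attraction.
Note the exception: S has a higher electron affinity than O, contrary to the simple trend — the compact 2p subshell of O repels the added electron more than S's larger 3p does.
Approximate values (kJ/mol): O 141, F 328, S 200, Ga 29, As 78, Sb 103.
So from lowest to highest: Ga < As < Sb < O < S < F.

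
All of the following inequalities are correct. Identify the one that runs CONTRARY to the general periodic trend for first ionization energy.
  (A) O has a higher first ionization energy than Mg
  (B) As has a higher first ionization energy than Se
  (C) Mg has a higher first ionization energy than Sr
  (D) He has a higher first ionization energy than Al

The general trend: first ionization energy increases across a period and decreases down a group.
(A) O (period 2, group 16) vs Mg (period 3, group 2): the stated order agrees with the simple trend.
(B) As (period 4, group 15) vs Se (period 4, group 16): the stated order contradicts the simple trend.
(C) Mg (period 3, group 2) vs Sr (period 5, group 2): the stated order agrees with the simple trend.
(D) He (period 1, group 18) vs Al (period 3, group 13): the stated order agrees with the simple trend.
The exception is (B): Se (4p⁴) ionizes more easily than half-filled As (4p³).

(B)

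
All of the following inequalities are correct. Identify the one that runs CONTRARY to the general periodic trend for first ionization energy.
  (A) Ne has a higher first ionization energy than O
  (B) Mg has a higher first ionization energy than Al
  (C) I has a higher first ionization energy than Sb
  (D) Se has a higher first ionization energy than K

(B)

The general trend: first ionization energy increases across a period and decreases down a group.
(A) Ne (period 2, group 18) vs O (period 2, group 16): the stated order agrees with the simple trend.
(B) Mg (period 3, group 2) vs Al (period 3, group 13): the stated order contradicts the simple trend.
(C) I (period 5, group 17) vs Sb (period 5, group 15): the stated order agrees with the simple trend.
(D) Se (period 4, group 16) vs K (period 4, group 1): the stated order agrees with the simple trend.
The exception is (B): Al's single 3p electron is easier to remove than one from Mg's filled 3s².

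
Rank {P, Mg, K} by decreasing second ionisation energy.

The second ionization energy removes an electron from the +1 ion. For each element: P⁺ still has 4 valence electrons; Mg⁺ still has 1 valence electron; K⁺ is the bare [Ar] core.
Breaking into a closed-shell core is much more expensive than removing a leftover valence electron — K has the largest IE_2 here.
Valence configurations: P⁺ [Ne]3s²3p², Mg⁺ [Ne]3s¹.
Tabulated IE_2 (kJ/mol): P 1907, Mg 1451, K 3052.
Putting it together, IE_2: Mg < P < K.

K > P > Mg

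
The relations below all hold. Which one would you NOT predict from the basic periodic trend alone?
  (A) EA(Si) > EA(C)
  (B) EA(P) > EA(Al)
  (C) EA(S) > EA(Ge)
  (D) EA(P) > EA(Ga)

The general trend: electron affinity increases across a period and decreases down a group.
(A) Si (period 3, group 14) vs C (period 2, group 14): the stated order contradicts the simple trend.
(B) P (period 3, group 15) vs Al (period 3, group 13): the stated order agrees with the simple trend.
(C) S (period 3, group 16) vs Ge (period 4, group 14): the stated order agrees with the simple trend.
(D) P (period 3, group 15) vs Ga (period 4, group 13): the stated order agrees with the simple trend.
The exception is (A): Si's larger, more diffuse 3p orbitals accept an added electron slightly more readily than C's compact 2p.

(A)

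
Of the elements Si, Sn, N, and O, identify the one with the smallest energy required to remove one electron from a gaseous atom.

N is in period 2, group 15; O is in period 2, group 16; Si is in period 3, group 14; Sn is in period 5, group 14.
IE₁ increases left→right with effective nuclear charge and decreases top→bottom as the valence shell moves farther out.
These span different periods and groups, so the two trends combine.
Si > Sn: Si sits above Sn in group 14, so the down-group effect alone puts Si higher.
O > Si: both effects reinforce here, so O is clearly the higher of the two.
N > O: this pair runs against the simple trend — see the exception note.
Note the exception: N has a higher first ionization energy than O, contrary to the simple trend — pairing an electron in O's 2p⁴ costs repulsion energy, so O ionizes more easily than half-filled N (2p³).
For reference (kJ/mol): N 1402, O 1314, Si 786, Sn 709.
The smallest energy required to remove one electron from a gaseous atom among these belongs to Sn.

Sn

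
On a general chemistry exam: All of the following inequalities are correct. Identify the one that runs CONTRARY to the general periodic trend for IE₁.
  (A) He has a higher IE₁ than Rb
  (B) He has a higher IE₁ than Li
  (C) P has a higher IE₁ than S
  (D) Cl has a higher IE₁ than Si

The general trend: IE₁ increases across a period and decreases down a group.
(A) He (period 1, group 18) vs Rb (period 5, group 1): the stated order agrees with the simple trend.
(B) He (period 1, group 18) vs Li (period 2, group 1): the stated order agrees with the simple trend.
(C) P (period 3, group 15) vs S (period 3, group 16): the stated order contradicts the simple trend.
(D) Cl (period 3, group 17) vs Si (period 3, group 14): the stated order agrees with the simple trend.
The exception is (C): S (3p⁴) ionizes more easily than half-filled P (3p³) because the paired 3p electron in S is pushed out by e⁻–e⁻ repulsion.

(C)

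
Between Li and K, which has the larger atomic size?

Li is in period 2, group 1; K is in period 4, group 1.
Moving right in a period, electrons are added to the same shell under a stronger nuclear pull, so atoms get smaller; moving down, a new shell is opened and atoms get larger.
All are in group 1, so atomic radius increases down the group.
So K has the larger atomic size (K > Li).

K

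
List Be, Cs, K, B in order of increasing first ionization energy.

Be is in period 2, group 2; B is in period 2, group 13; K is in period 4, group 1; Cs is in period 6, group 1.
First ionization energy rises across a period (greater Z_eff holds electrons more tightly) and falls down a group (valence electrons are farther from the nucleus).
Neither a single period nor a single group — weigh both effects.
K > Cs: they share group 1; the group trend gives K the larger value.
B > K: relative to K, both the across-period and down-group shifts push B's first ionization energy up.
Be > B: this pair runs against the simple trend — see the exception note.
Note the exception: Be has a higher first ionization energy than B, contrary to the simple trend — removing B's lone 2p electron is easier than breaking Be's filled 2s².
Approximate values (kJ/mol): Be 900, B 801, K 419, Cs 376.
So from lowest to highest: Cs < K < B < Be.

Cs < K < B < Be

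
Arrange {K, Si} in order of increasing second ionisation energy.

Si < K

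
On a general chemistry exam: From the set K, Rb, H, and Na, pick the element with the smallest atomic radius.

H

Moving right in a period, electrons are added to the same shell under a stronger nuclear pull, so atoms get smaller; moving down, a new shell is opened and atoms get larger.
All are in group 1, so atomic radius increases down the group.
The smallest atomic radius among these belongs to H.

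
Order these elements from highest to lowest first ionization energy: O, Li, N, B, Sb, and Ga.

Li is in period 2, group 1; B is in period 2, group 13; N is in period 2, group 15; O is in period 2, group 16; Ga is in period 4, group 13; Sb is in period 5, group 15.
Across a period the outer electron is held more tightly (higher IE₁); down a group it sits in a higher shell, more shielded, and comes off more easily.
Here both period and group differ, so the two effects have to be weighed against each other.
Ga > Li: the two effects oppose for this pair; the across-period effect wins (579 vs 520 kJ/mol).
B > Ga: they share group 13; the group trend gives B the larger value.
Sb > B: the two effects oppose for this pair; the across-period effect wins (831 vs 801 kJ/mol).
O > Sb: both effects reinforce here, so O is clearly the higher of the two.
N > O: this pair runs against the simple trend — see the exception note.
Note the exception: N has a higher first ionization energy than O, contrary to the simple trend — pairing an electron in O's 2p⁴ costs repulsion energy, so O ionizes more easily than half-filled N (2p³).
For reference (kJ/mol): Li 520, B 801, N 1402, O 1314, Ga 579, Sb 831.
So from highest to lowest: N > O > Sb > B > Ga > Li.

N > O > Sb > B > Ga > Li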